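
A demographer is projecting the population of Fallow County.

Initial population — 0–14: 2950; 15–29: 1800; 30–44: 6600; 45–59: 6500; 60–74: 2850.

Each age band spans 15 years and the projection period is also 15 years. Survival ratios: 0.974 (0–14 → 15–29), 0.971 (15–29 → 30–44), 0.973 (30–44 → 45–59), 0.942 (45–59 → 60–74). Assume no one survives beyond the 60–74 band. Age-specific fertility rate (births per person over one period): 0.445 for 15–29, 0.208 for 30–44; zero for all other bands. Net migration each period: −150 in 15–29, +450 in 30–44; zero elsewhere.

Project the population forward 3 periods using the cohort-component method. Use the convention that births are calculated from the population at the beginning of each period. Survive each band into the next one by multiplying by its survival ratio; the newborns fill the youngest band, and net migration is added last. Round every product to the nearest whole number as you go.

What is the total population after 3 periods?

Call the bands 1 to 5, youngest first.
[period 1]
Births: 1800 * 0.445 = 801, 6600 * 0.208 = 1373 ⇒ total 2174
Band 2: 2950 * 0.974 = 2873
Band 3: 1800 * 0.971 = 1748
Band 4: 6600 * 0.973 = 6422
Band 5: 6500 * 0.942 = 6123
Net migration: Band 2 − 150 → 2723; Band 3 + 450 → 2198
→ [2174, 2723, 2198, 6422, 6123]
[period 2]
Births: 2723 * 0.445 = 1212, 2198 * 0.208 = 457 ⇒ total 1669
Band 2: 2174 * 0.974 = 2117
Band 3: 2723 * 0.971 = 2644
Band 4: 2198 * 0.973 = 2139
Band 5: 6422 * 0.942 = 6050
Net migration: Band 2 − 150 → 1967; Band 3 + 450 → 3094
→ [1669, 1967, 3094, 2139, 6050]
[period 3]
Births: 1967 * 0.445 = 875, 3094 * 0.208 = 644 ⇒ total 1519
Band 2: 1669 * 0.974 = 1626
Band 3: 1967 * 0.971 = 1910
Band 4: 3094 * 0.973 = 3010
Band 5: 2139 * 0.942 = 2015
Net migration: Band 2 − 150 → 1476; Band 3 + 450 → 2360
→ [1519, 1476, 2360, 3010, 2015]
Total after period 3: 1519 + 1476 + 2360 + 3010 + 2015 = 10380

10380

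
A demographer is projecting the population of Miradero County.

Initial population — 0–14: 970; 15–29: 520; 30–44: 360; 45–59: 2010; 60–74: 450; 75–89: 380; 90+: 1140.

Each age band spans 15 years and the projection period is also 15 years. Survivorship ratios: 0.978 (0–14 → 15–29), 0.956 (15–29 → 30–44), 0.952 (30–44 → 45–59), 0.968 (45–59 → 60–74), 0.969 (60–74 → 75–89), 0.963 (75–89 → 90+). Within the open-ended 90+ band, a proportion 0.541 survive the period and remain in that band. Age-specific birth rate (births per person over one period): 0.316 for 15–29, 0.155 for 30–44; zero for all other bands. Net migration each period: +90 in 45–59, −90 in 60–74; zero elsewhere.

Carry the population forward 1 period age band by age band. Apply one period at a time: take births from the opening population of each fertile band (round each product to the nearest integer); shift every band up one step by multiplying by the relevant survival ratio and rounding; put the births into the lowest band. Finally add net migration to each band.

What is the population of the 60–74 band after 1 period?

1856

— Period 1 —
Births: 520 × 0.316 = 164, 360 × 0.155 = 56 ⇒ total 220
15–29: 970 × 0.978 = 949
30–44: 520 × 0.956 = 497
45–59: 360 × 0.952 = 343
60–74: 2010 × 0.968 = 1946
75–89: 450 × 0.969 = 436
90+: 380 × 0.963 + 1140 × 0.541 = 366 + 617 = 983
Net migration: 45–59 + 90 → 433; 60–74 − 90 → 1856
→ [220, 949, 497, 433, 1856, 436, 983]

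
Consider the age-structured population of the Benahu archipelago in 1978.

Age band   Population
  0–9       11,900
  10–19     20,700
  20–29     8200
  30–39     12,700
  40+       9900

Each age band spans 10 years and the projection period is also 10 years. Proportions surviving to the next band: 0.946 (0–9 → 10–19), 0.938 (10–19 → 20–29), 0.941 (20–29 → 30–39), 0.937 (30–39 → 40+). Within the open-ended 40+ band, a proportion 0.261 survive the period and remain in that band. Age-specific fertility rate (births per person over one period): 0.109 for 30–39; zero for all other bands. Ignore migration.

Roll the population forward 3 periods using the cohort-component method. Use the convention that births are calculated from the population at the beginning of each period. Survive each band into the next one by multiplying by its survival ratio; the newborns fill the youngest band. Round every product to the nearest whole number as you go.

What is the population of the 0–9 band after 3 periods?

1992

Period 1.
Births: 12700 × 0.109 = 1384
10–19: 11900 × 0.946 = 11257
20–29: 20700 × 0.938 = 19417
30–39: 8200 × 0.941 = 7716
40+: 12700 × 0.937 + 9900 × 0.261 = 11900 + 2584 = 14484
Population now: 0–9=1384, 10–19=11257, 20–29=19417, 30–39=7716, 40+=14484
Period 2.
Births: 7716 × 0.109 = 841
10–19: 1384 × 0.946 = 1309
20–29: 11257 × 0.938 = 10559
30–39: 19417 × 0.941 = 18271
40+: 7716 × 0.937 + 14484 × 0.261 = 7230 + 3780 = 11010
Population now: 0–9=841, 10–19=1309, 20–29=10559, 30–39=18271, 40+=11010
Period 3.
Births: 18271 × 0.109 = 1992
10–19: 841 × 0.946 = 796
20–29: 1309 × 0.938 = 1228
30–39: 10559 × 0.941 = 9936
40+: 18271 × 0.937 + 11010 × 0.261 = 17120 + 2874 = 19994
Population now: 0–9=1992, 10–19=796, 20–29=1228, 30–39=9936, 40+=19994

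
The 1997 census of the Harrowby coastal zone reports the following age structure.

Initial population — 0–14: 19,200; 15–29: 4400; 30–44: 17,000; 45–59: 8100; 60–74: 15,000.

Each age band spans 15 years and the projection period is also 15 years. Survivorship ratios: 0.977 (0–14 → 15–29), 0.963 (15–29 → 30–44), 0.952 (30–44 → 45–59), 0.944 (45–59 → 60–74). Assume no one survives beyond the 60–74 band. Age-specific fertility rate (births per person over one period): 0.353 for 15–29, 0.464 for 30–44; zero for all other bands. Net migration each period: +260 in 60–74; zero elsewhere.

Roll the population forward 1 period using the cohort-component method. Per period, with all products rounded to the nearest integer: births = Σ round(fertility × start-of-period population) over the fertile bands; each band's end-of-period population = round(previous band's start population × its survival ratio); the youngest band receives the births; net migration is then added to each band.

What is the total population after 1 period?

56526

Let band 1 be 0–14 through band 5 = 60–74.
[period 1]
Births: 4400 × 0.353 = 1553, 17000 × 0.464 = 7888 — total 9441
Band 2: 19200 × 0.977 = 18758
Band 3: 4400 × 0.963 = 4237
Band 4: 17000 × 0.952 = 16184
Band 5: 8100 × 0.944 = 7646
Net migration: Band 5 + 260 → 7906
Population now: 0–14=9441, 15–29=18758, 30–44=4237, 45–59=16184, 60–74=7906
Total after period 1: 9441 + 18758 + 4237 + 16184 + 7906 = 56526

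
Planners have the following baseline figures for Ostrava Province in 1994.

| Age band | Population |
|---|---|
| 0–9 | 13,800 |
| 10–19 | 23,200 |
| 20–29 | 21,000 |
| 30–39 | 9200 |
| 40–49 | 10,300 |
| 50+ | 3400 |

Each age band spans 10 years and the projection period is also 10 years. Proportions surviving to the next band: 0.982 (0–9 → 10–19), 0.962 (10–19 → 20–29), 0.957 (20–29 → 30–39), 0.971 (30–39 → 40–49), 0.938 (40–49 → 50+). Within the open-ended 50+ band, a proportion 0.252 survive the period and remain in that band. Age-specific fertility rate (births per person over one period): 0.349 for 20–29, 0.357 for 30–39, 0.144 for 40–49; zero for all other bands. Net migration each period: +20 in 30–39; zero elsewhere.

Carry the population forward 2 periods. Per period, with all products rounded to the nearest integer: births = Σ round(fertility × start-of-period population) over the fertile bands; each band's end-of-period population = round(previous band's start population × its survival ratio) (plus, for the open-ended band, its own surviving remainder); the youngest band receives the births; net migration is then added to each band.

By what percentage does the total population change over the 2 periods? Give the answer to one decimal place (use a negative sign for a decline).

15.1

Numbering the groups 1..6 from youngest to oldest:
Period 1.
Births: 21000 × 0.349 = 7329  |  9200 × 0.357 = 3284  |  10300 × 0.144 = 1483 — total 12096
Group 2: 13800 × 0.982 = 13552
Group 3: 23200 × 0.962 = 22318
Group 4: 21000 × 0.957 = 20097
Group 5: 9200 × 0.971 = 8933
Group 6: 10300 × 0.938 + 3400 × 0.252 = 9661 + 857 = 10518
Net migration: Group 4 + 20 → 20117
Population now: 0–9=12096, 10–19=13552, 20–29=22318, 30–39=20117, 40–49=8933, 50+=10518
Period 2.
Births: 22318 × 0.349 = 7789  |  20117 × 0.357 = 7182  |  8933 × 0.144 = 1286 — total 16257
Group 2: 12096 × 0.982 = 11878
Group 3: 13552 × 0.962 = 13037
Group 4: 22318 × 0.957 = 21358
Group 5: 20117 × 0.971 = 19534
Group 6: 8933 × 0.938 + 10518 × 0.252 = 8379 + 2651 = 11030
Net migration: Group 4 + 20 → 21378
Population now: 0–9=16257, 10–19=11878, 20–29=13037, 30–39=21378, 40–49=19534, 50+=11030
Total: 80900 → 93114; change = 12214; percentage change = 15.1%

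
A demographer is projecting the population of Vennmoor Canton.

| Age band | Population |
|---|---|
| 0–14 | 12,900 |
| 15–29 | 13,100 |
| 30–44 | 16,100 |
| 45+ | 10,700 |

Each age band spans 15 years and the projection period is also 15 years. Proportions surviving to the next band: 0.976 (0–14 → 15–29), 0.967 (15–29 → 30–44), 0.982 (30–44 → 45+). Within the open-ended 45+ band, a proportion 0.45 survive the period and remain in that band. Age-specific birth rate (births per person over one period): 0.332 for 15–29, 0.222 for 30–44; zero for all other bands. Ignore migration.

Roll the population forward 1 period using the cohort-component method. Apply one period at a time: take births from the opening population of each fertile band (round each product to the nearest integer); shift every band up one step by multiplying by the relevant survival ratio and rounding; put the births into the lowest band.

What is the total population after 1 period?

Period 1.
Births: 13100 × 0.332 = 4349  |  16100 × 0.222 = 3574 → total 7923
15–29: 12900 × 0.976 = 12590
30–44: 13100 × 0.967 = 12668
45+: 16100 × 0.982 + 10700 × 0.45 = 15810 + 4815 = 20625
→ [7923, 12590, 12668, 20625]
Total after period 1: 7923 + 12590 + 12668 + 20625 = 53806

53806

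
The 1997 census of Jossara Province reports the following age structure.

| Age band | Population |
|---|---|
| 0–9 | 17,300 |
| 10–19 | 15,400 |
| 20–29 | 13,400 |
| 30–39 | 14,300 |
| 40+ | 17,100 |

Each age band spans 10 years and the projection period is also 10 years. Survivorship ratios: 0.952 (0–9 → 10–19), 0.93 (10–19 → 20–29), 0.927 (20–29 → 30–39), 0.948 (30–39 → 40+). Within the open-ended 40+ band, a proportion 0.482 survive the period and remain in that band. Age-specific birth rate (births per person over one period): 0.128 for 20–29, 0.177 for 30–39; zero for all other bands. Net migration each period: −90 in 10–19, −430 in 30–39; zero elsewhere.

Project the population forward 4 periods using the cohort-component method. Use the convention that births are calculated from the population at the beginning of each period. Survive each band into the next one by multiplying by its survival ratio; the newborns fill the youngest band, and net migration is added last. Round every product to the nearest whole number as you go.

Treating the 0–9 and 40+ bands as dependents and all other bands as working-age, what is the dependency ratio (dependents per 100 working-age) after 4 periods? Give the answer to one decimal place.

(Bands numbered youngest = 1 to oldest = 5.)
After projecting period 1:
Births: 13400 × 0.128 = 1715  |  14300 × 0.177 = 2531 ⇒ total 4246
Band 2: 17300 × 0.952 = 16470
Band 3: 15400 × 0.93 = 14322
Band 4: 13400 × 0.927 = 12422
Band 5: 14300 × 0.948 + 17100 × 0.482 = 13556 + 8242 = 21798
Net migration: Band 2 − 90 → 16380; Band 4 − 430 → 11992
Population now: 0–9=4246, 10–19=16380, 20–29=14322, 30–39=11992, 40+=21798
After projecting period 2:
Births: 14322 × 0.128 = 1833  |  11992 × 0.177 = 2123 ⇒ total 3956
Band 2: 4246 × 0.952 = 4042
Band 3: 16380 × 0.93 = 15233
Band 4: 14322 × 0.927 = 13276
Band 5: 11992 × 0.948 + 21798 × 0.482 = 11368 + 10507 = 21875
Net migration: Band 2 − 90 → 3952; Band 4 − 430 → 12846
Population now: 0–9=3956, 10–19=3952, 20–29=15233, 30–39=12846, 40+=21875
After projecting period 3:
Births: 15233 × 0.128 = 1950  |  12846 × 0.177 = 2274 ⇒ total 4224
Band 2: 3956 × 0.952 = 3766
Band 3: 3952 × 0.93 = 3675
Band 4: 15233 × 0.927 = 14121
Band 5: 12846 × 0.948 + 21875 × 0.482 = 12178 + 10544 = 22722
Net migration: Band 2 − 90 → 3676; Band 4 − 430 → 13691
Population now: 0–9=4224, 10–19=3676, 20–29=3675, 30–39=13691, 40+=22722
After projecting period 4:
Births: 3675 × 0.128 = 470  |  13691 × 0.177 = 2423 ⇒ total 2893
Band 2: 4224 × 0.952 = 4021
Band 3: 3676 × 0.93 = 3419
Band 4: 3675 × 0.927 = 3407
Band 5: 13691 × 0.948 + 22722 × 0.482 = 12979 + 10952 = 23931
Net migration: Band 2 − 90 → 3931; Band 4 − 430 → 2977
Population now: 0–9=2893, 10–19=3931, 20–29=3419, 30–39=2977, 40+=23931
Dependents (band 0–9 + band 40+) = 2893 + 23931 = 26824; working-age = 10327; ratio = 26824/10327 × 100 = 259.7

259.7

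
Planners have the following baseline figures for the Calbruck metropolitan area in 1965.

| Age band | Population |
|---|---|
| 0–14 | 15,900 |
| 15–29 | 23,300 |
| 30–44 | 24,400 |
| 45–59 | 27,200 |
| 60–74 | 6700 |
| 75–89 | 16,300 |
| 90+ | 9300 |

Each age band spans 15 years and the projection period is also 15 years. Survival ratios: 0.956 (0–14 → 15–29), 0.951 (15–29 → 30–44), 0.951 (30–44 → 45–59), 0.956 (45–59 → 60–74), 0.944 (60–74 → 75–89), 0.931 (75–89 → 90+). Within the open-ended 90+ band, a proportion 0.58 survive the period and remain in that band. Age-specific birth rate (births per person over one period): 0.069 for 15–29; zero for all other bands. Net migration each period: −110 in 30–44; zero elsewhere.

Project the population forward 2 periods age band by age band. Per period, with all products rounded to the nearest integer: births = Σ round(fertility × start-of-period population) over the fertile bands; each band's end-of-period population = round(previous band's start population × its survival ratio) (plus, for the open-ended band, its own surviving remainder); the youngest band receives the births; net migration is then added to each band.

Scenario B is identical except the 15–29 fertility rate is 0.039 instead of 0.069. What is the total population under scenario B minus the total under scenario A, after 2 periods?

(Bands numbered youngest = 1 to oldest = 7.)
Period 1.
Births: 23300 * 0.069 = 1608
Band 2: 15900 * 0.956 = 15200
Band 3: 23300 * 0.951 = 22158
Band 4: 24400 * 0.951 = 23204
Band 5: 27200 * 0.956 = 26003
Band 6: 6700 * 0.944 = 6325
Band 7: 16300 * 0.931 + 9300 * 0.58 = 15175 + 5394 = 20569
Net migration: Band 3 − 110 → 22048
Giving 1608 / 15200 / 22048 / 23204 / 26003 / 6325 / 20569.
Period 2.
Births: 15200 * 0.069 = 1049
Band 2: 1608 * 0.956 = 1537
Band 3: 15200 * 0.951 = 14455
Band 4: 22048 * 0.951 = 20968
Band 5: 23204 * 0.956 = 22183
Band 6: 26003 * 0.944 = 24547
Band 7: 6325 * 0.931 + 20569 * 0.58 = 5889 + 11930 = 17819
Net migration: Band 3 − 110 → 14345
Giving 1049 / 1537 / 14345 / 20968 / 22183 / 24547 / 17819.
Scenario A total after 2 periods: 102448
Scenario B projection —
Period 1.
Births: 23300 * 0.039 = 909
Band 2: 15900 * 0.956 = 15200
Band 3: 23300 * 0.951 = 22158
Band 4: 24400 * 0.951 = 23204
Band 5: 27200 * 0.956 = 26003
Band 6: 6700 * 0.944 = 6325
Band 7: 16300 * 0.931 + 9300 * 0.58 = 15175 + 5394 = 20569
Net migration: Band 3 − 110 → 22048
Giving 909 / 15200 / 22048 / 23204 / 26003 / 6325 / 20569.
Period 2.
Births: 15200 * 0.039 = 593
Band 2: 909 * 0.956 = 869
Band 3: 15200 * 0.951 = 14455
Band 4: 22048 * 0.951 = 20968
Band 5: 23204 * 0.956 = 22183
Band 6: 26003 * 0.944 = 24547
Band 7: 6325 * 0.931 + 20569 * 0.58 = 5889 + 11930 = 17819
Net migration: Band 3 − 110 → 14345
Giving 593 / 869 / 14345 / 20968 / 22183 / 24547 / 17819.
Scenario B total after 2 periods: 101324
Difference B − A = 101324 − 102448 = -1124

-1124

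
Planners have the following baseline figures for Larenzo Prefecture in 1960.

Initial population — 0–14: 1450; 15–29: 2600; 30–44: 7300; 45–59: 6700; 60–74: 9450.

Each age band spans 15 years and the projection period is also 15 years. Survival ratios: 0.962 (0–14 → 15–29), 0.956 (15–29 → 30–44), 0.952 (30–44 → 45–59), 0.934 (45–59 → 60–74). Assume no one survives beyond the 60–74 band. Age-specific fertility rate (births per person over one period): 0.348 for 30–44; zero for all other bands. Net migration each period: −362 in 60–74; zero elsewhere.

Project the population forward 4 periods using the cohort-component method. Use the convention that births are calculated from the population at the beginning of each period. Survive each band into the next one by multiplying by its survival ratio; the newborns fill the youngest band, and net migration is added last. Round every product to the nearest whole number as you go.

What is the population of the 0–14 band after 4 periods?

813

— Period 1 —
Births: 7300 × 0.348 = 2540
15–29: 1450 × 0.962 = 1395
30–44: 2600 × 0.956 = 2486
45–59: 7300 × 0.952 = 6950
60–74: 6700 × 0.934 = 6258
Net migration: 60–74 − 362 → 5896
Population now: 0–14=2540, 15–29=1395, 30–44=2486, 45–59=6950, 60–74=5896
— Period 2 —
Births: 2486 × 0.348 = 865
15–29: 2540 × 0.962 = 2443
30–44: 1395 × 0.956 = 1334
45–59: 2486 × 0.952 = 2367
60–74: 6950 × 0.934 = 6491
Net migration: 60–74 − 362 → 6129
Population now: 0–14=865, 15–29=2443, 30–44=1334, 45–59=2367, 60–74=6129
— Period 3 —
Births: 1334 × 0.348 = 464
15–29: 865 × 0.962 = 832
30–44: 2443 × 0.956 = 2336
45–59: 1334 × 0.952 = 1270
60–74: 2367 × 0.934 = 2211
Net migration: 60–74 − 362 → 1849
Population now: 0–14=464, 15–29=832, 30–44=2336, 45–59=1270, 60–74=1849
— Period 4 —
Births: 2336 × 0.348 = 813
15–29: 464 × 0.962 = 446
30–44: 832 × 0.956 = 795
45–59: 2336 × 0.952 = 2224
60–74: 1270 × 0.934 = 1186
Net migration: 60–74 − 362 → 824
Population now: 0–14=813, 15–29=446, 30–44=795, 45–59=2224, 60–74=824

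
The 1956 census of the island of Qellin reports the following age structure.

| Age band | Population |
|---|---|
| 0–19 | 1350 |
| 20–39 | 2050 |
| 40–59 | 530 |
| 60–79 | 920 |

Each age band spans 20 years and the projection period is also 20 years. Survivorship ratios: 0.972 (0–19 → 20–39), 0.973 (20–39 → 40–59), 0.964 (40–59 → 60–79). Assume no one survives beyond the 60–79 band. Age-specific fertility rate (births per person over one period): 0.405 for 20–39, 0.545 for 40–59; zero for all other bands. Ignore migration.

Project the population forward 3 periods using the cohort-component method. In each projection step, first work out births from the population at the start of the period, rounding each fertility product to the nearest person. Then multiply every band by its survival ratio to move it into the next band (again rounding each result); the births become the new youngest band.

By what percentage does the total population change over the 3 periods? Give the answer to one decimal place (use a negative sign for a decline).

Period 1:
Births: 2050 × 0.405 = 830 ; 530 × 0.545 = 289 — total 1119
20–39: 1350 × 0.972 = 1312
40–59: 2050 × 0.973 = 1995
60–79: 530 × 0.964 = 511
Population now: 0–19=1119, 20–39=1312, 40–59=1995, 60–79=511
Period 2:
Births: 1312 × 0.405 = 531 ; 1995 × 0.545 = 1087 — total 1618
20–39: 1119 × 0.972 = 1088
40–59: 1312 × 0.973 = 1277
60–79: 1995 × 0.964 = 1923
Population now: 0–19=1618, 20–39=1088, 40–59=1277, 60–79=1923
Period 3:
Births: 1088 × 0.405 = 441 ; 1277 × 0.545 = 696 — total 1137
20–39: 1618 × 0.972 = 1573
40–59: 1088 × 0.973 = 1059
60–79: 1277 × 0.964 = 1231
Population now: 0–19=1137, 20–39=1573, 40–59=1059, 60–79=1231
Total: 4850 → 5000; change = 150; percentage change = 3.1%

3.1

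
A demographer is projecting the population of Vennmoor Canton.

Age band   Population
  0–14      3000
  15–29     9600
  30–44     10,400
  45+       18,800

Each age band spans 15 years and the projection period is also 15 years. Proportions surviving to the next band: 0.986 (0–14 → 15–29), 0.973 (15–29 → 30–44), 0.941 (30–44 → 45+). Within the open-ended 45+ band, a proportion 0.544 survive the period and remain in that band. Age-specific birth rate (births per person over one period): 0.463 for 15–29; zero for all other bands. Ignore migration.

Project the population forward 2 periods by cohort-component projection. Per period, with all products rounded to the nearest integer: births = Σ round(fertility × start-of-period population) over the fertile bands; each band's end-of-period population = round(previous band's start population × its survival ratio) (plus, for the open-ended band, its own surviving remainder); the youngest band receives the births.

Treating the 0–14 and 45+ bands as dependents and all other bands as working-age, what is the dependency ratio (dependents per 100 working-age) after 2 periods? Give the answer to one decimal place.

Let band 1 be 0–14 through band 4 = 45+.
[period 1]
Births: 9600 * 0.463 = 4445
Band 2: 3000 * 0.986 = 2958
Band 3: 9600 * 0.973 = 9341
Band 4: 10400 * 0.941 + 18800 * 0.544 = 9786 + 10227 = 20013
Giving 4445 / 2958 / 9341 / 20013.
[period 2]
Births: 2958 * 0.463 = 1370
Band 2: 4445 * 0.986 = 4383
Band 3: 2958 * 0.973 = 2878
Band 4: 9341 * 0.941 + 20013 * 0.544 = 8790 + 10887 = 19677
Giving 1370 / 4383 / 2878 / 19677.
Dependents (band 0–14 + band 45+) = 1370 + 19677 = 21047; working-age = 7261; ratio = 21047/7261 × 100 = 289.9

289.9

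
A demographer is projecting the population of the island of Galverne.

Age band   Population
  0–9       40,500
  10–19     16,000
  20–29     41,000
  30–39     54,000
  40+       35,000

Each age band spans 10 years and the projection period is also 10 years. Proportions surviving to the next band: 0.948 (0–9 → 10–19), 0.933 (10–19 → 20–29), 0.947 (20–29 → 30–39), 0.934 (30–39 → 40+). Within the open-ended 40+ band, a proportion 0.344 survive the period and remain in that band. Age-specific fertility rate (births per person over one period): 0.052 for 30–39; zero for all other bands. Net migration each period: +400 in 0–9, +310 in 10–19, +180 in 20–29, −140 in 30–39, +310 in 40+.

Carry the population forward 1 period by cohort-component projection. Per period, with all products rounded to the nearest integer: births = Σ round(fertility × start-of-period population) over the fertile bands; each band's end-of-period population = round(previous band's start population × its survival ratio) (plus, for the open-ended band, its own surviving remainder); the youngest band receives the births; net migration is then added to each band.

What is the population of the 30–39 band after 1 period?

(Bands numbered youngest = 1 to oldest = 5.)
Period 1:
Births: 54000 * 0.052 = 2808
Band 2: 40500 * 0.948 = 38394
Band 3: 16000 * 0.933 = 14928
Band 4: 41000 * 0.947 = 38827
Band 5: 54000 * 0.934 + 35000 * 0.344 = 50436 + 12040 = 62476
Net migration: Band 1 + 400 → 3208; Band 2 + 310 → 38704; Band 3 + 180 → 15108; Band 4 − 140 → 38687; Band 5 + 310 → 62786
Population now: 0–9=3208, 10–19=38704, 20–29=15108, 30–39=38687, 40+=62786

38687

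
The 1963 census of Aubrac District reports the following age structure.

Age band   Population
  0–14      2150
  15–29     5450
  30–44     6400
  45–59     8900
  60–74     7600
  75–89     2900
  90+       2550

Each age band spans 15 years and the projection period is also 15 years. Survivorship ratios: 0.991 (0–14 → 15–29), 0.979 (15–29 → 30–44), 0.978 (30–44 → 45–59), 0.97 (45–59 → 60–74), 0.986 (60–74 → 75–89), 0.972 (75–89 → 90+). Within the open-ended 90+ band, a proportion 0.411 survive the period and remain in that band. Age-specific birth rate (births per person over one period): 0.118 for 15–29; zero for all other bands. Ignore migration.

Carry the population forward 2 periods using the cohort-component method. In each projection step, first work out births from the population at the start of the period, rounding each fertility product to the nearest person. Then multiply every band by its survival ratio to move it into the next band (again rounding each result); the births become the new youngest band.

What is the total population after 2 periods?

31649

Period 1.
Births: 5450 * 0.118 = 643
15–29: 2150 * 0.991 = 2131
30–44: 5450 * 0.979 = 5336
45–59: 6400 * 0.978 = 6259
60–74: 8900 * 0.97 = 8633
75–89: 7600 * 0.986 = 7494
90+: 2900 * 0.972 + 2550 * 0.411 = 2819 + 1048 = 3867
Population now: 0–14=643, 15–29=2131, 30–44=5336, 45–59=6259, 60–74=8633, 75–89=7494, 90+=3867
Period 2.
Births: 2131 * 0.118 = 251
15–29: 643 * 0.991 = 637
30–44: 2131 * 0.979 = 2086
45–59: 5336 * 0.978 = 5219
60–74: 6259 * 0.97 = 6071
75–89: 8633 * 0.986 = 8512
90+: 7494 * 0.972 + 3867 * 0.411 = 7284 + 1589 = 8873
Population now: 0–14=251, 15–29=637, 30–44=2086, 45–59=5219, 60–74=6071, 75–89=8512, 90+=8873
Total after period 2: 251 + 637 + 2086 + 5219 + 6071 + 8512 + 8873 = 31649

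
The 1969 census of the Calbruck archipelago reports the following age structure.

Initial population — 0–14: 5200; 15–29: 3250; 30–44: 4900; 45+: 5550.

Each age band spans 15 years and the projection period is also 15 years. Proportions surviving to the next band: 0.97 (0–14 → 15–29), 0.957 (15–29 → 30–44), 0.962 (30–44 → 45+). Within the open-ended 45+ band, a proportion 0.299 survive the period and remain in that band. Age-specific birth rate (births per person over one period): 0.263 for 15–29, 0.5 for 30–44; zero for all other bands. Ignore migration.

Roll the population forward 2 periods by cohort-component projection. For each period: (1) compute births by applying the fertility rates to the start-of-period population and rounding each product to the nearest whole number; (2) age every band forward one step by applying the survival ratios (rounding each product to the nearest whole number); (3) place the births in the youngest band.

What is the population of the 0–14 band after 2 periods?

2882

Numbering the bands 1..4 from youngest to oldest:
Period 1.
Births: 3250 * 0.263 = 855 ; 4900 * 0.5 = 2450 → 3305
Band 2: 5200 * 0.97 = 5044
Band 3: 3250 * 0.957 = 3110
Band 4: 4900 * 0.962 + 5550 * 0.299 = 4714 + 1659 = 6373
Giving 3305 / 5044 / 3110 / 6373.
Period 2.
Births: 5044 * 0.263 = 1327 ; 3110 * 0.5 = 1555 → 2882
Band 2: 3305 * 0.97 = 3206
Band 3: 5044 * 0.957 = 4827
Band 4: 3110 * 0.962 + 6373 * 0.299 = 2992 + 1906 = 4898
Giving 2882 / 3206 / 4827 / 4898.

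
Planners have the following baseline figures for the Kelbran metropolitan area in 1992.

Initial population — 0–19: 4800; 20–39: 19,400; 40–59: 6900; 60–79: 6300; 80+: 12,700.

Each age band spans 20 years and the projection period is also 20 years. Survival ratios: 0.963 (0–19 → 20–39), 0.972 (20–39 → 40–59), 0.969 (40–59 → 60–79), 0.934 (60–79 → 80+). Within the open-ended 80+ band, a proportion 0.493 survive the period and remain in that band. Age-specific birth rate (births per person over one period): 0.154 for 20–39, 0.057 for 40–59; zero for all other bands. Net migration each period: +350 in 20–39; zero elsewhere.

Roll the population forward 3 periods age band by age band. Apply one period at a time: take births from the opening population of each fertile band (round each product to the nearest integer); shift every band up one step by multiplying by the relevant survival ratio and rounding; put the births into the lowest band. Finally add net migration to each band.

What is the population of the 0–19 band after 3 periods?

— Period 1 —
Births: 19400 × 0.154 = 2988  |  6900 × 0.057 = 393 → total 3381
20–39: 4800 × 0.963 = 4622
40–59: 19400 × 0.972 = 18857
60–79: 6900 × 0.969 = 6686
80+: 6300 × 0.934 + 12700 × 0.493 = 5884 + 6261 = 12145
Net migration: 20–39 + 350 → 4972
Population now: 0–19=3381, 20–39=4972, 40–59=18857, 60–79=6686, 80+=12145
— Period 2 —
Births: 4972 × 0.154 = 766  |  18857 × 0.057 = 1075 → total 1841
20–39: 3381 × 0.963 = 3256
40–59: 4972 × 0.972 = 4833
60–79: 18857 × 0.969 = 18272
80+: 6686 × 0.934 + 12145 × 0.493 = 6245 + 5987 = 12232
Net migration: 20–39 + 350 → 3606
Population now: 0–19=1841, 20–39=3606, 40–59=4833, 60–79=18272, 80+=12232
— Period 3 —
Births: 3606 × 0.154 = 555  |  4833 × 0.057 = 275 → total 830
20–39: 1841 × 0.963 = 1773
40–59: 3606 × 0.972 = 3505
60–79: 4833 × 0.969 = 4683
80+: 18272 × 0.934 + 12232 × 0.493 = 17066 + 6030 = 23096
Net migration: 20–39 + 350 → 2123
Population now: 0–19=830, 20–39=2123, 40–59=3505, 60–79=4683, 80+=23096

830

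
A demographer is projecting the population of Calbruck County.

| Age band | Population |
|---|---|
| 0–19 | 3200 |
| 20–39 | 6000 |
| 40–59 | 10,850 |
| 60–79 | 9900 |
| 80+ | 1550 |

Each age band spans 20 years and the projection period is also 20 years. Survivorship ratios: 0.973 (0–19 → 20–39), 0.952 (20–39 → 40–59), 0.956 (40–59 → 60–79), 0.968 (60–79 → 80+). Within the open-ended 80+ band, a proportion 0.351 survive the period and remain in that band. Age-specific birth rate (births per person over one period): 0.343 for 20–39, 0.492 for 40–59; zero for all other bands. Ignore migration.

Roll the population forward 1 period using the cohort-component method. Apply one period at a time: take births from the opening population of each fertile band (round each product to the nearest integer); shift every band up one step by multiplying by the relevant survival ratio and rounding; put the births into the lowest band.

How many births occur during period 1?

Call the groups 1 to 5, youngest first.
Period 1.
Births: 6000 * 0.343 = 2058, 10850 * 0.492 = 5338 ⇒ total 7396
Group 2: 3200 * 0.973 = 3114
Group 3: 6000 * 0.952 = 5712
Group 4: 10850 * 0.956 = 10373
Group 5: 9900 * 0.968 + 1550 * 0.351 = 9583 + 544 = 10127
End of period: [7396, 3114, 5712, 10373, 10127]

7396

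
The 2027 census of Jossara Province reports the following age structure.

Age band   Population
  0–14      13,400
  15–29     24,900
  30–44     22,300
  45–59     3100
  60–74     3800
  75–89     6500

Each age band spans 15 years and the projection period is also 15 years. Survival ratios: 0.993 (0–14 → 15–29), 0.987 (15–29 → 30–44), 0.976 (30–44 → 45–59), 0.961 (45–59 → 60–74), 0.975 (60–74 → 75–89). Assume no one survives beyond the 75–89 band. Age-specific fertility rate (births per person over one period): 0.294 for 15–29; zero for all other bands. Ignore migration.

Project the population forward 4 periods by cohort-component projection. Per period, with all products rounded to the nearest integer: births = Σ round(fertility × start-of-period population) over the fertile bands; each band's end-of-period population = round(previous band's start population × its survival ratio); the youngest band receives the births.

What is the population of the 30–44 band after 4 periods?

3834

(Groups numbered youngest = 1 to oldest = 6.)
Period 1:
Births: 24900 × 0.294 = 7321
Group 2: 13400 × 0.993 = 13306
Group 3: 24900 × 0.987 = 24576
Group 4: 22300 × 0.976 = 21765
Group 5: 3100 × 0.961 = 2979
Group 6: 3800 × 0.975 = 3705
Giving 7321 / 13306 / 24576 / 21765 / 2979 / 3705.
Period 2:
Births: 13306 × 0.294 = 3912
Group 2: 7321 × 0.993 = 7270
Group 3: 13306 × 0.987 = 13133
Group 4: 24576 × 0.976 = 23986
Group 5: 21765 × 0.961 = 20916
Group 6: 2979 × 0.975 = 2905
Giving 3912 / 7270 / 13133 / 23986 / 20916 / 2905.
Period 3:
Births: 7270 × 0.294 = 2137
Group 2: 3912 × 0.993 = 3885
Group 3: 7270 × 0.987 = 7175
Group 4: 13133 × 0.976 = 12818
Group 5: 23986 × 0.961 = 23051
Group 6: 20916 × 0.975 = 20393
Giving 2137 / 3885 / 7175 / 12818 / 23051 / 20393.
Period 4:
Births: 3885 × 0.294 = 1142
Group 2: 2137 × 0.993 = 2122
Group 3: 3885 × 0.987 = 3834
Group 4: 7175 × 0.976 = 7003
Group 5: 12818 × 0.961 = 12318
Group 6: 23051 × 0.975 = 22475
Giving 1142 / 2122 / 3834 / 7003 / 12318 / 22475.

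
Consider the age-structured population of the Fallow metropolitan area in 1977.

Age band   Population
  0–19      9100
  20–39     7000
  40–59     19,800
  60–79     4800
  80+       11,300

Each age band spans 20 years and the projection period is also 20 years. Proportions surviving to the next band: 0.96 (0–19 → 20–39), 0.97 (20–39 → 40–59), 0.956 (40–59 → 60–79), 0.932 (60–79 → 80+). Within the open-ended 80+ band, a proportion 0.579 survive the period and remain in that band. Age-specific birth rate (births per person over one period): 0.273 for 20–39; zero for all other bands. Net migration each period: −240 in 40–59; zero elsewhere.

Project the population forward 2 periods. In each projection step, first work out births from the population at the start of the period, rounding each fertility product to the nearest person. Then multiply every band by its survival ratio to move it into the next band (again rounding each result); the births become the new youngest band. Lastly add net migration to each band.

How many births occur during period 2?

2385

(Groups numbered youngest = 1 to oldest = 5.)
Period 1.
Births: 7000 * 0.273 = 1911
Group 2: 9100 * 0.96 = 8736
Group 3: 7000 * 0.97 = 6790
Group 4: 19800 * 0.956 = 18929
Group 5: 4800 * 0.932 + 11300 * 0.579 = 4474 + 6543 = 11017
Net migration: Group 3 − 240 → 6550
→ [1911, 8736, 6550, 18929, 11017]
Period 2.
Births: 8736 * 0.273 = 2385
Group 2: 1911 * 0.96 = 1835
Group 3: 8736 * 0.97 = 8474
Group 4: 6550 * 0.956 = 6262
Group 5: 18929 * 0.932 + 11017 * 0.579 = 17642 + 6379 = 24021
Net migration: Group 3 − 240 → 8234
→ [2385, 1835, 8234, 6262, 24021]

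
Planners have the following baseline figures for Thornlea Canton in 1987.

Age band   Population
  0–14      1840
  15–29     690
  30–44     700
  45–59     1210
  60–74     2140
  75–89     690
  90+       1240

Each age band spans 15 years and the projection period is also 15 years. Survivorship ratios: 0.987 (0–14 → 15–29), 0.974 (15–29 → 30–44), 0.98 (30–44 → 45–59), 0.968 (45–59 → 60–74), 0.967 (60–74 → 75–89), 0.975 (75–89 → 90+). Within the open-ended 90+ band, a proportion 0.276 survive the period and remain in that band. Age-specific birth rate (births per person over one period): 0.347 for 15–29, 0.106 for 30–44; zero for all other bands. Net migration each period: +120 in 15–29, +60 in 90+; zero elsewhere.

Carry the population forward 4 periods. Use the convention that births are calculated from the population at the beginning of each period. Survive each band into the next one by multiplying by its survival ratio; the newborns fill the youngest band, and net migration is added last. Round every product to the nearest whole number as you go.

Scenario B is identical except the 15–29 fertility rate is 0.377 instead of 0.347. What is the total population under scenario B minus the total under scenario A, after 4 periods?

Call the bands 1 to 7, youngest first.
Period 1.
Births: 690 × 0.347 = 239, 700 × 0.106 = 74 — total 313
Band 2: 1840 × 0.987 = 1816
Band 3: 690 × 0.974 = 672
Band 4: 700 × 0.98 = 686
Band 5: 1210 × 0.968 = 1171
Band 6: 2140 × 0.967 = 2069
Band 7: 690 × 0.975 + 1240 × 0.276 = 673 + 342 = 1015
Net migration: Band 2 + 120 → 1936; Band 7 + 60 → 1075
→ [313, 1936, 672, 686, 1171, 2069, 1075]
Period 2.
Births: 1936 × 0.347 = 672, 672 × 0.106 = 71 — total 743
Band 2: 313 × 0.987 = 309
Band 3: 1936 × 0.974 = 1886
Band 4: 672 × 0.98 = 659
Band 5: 686 × 0.968 = 664
Band 6: 1171 × 0.967 = 1132
Band 7: 2069 × 0.975 + 1075 × 0.276 = 2017 + 297 = 2314
Net migration: Band 2 + 120 → 429; Band 7 + 60 → 2374
→ [743, 429, 1886, 659, 664, 1132, 2374]
Period 3.
Births: 429 × 0.347 = 149, 1886 × 0.106 = 200 — total 349
Band 2: 743 × 0.987 = 733
Band 3: 429 × 0.974 = 418
Band 4: 1886 × 0.98 = 1848
Band 5: 659 × 0.968 = 638
Band 6: 664 × 0.967 = 642
Band 7: 1132 × 0.975 + 2374 × 0.276 = 1104 + 655 = 1759
Net migration: Band 2 + 120 → 853; Band 7 + 60 → 1819
→ [349, 853, 418, 1848, 638, 642, 1819]
Period 4.
Births: 853 × 0.347 = 296, 418 × 0.106 = 44 — total 340
Band 2: 349 × 0.987 = 344
Band 3: 853 × 0.974 = 831
Band 4: 418 × 0.98 = 410
Band 5: 1848 × 0.968 = 1789
Band 6: 638 × 0.967 = 617
Band 7: 642 × 0.975 + 1819 × 0.276 = 626 + 502 = 1128
Net migration: Band 2 + 120 → 464; Band 7 + 60 → 1188
→ [340, 464, 831, 410, 1789, 617, 1188]
Scenario A total after 4 periods: 5639
Scenario B projection —
Period 1.
Births: 690 × 0.377 = 260, 700 × 0.106 = 74 — total 334
Band 2: 1840 × 0.987 = 1816
Band 3: 690 × 0.974 = 672
Band 4: 700 × 0.98 = 686
Band 5: 1210 × 0.968 = 1171
Band 6: 2140 × 0.967 = 2069
Band 7: 690 × 0.975 + 1240 × 0.276 = 673 + 342 = 1015
Net migration: Band 2 + 120 → 1936; Band 7 + 60 → 1075
→ [334, 1936, 672, 686, 1171, 2069, 1075]
Period 2.
Births: 1936 × 0.377 = 730, 672 × 0.106 = 71 — total 801
Band 2: 334 × 0.987 = 330
Band 3: 1936 × 0.974 = 1886
Band 4: 672 × 0.98 = 659
Band 5: 686 × 0.968 = 664
Band 6: 1171 × 0.967 = 1132
Band 7: 2069 × 0.975 + 1075 × 0.276 = 2017 + 297 = 2314
Net migration: Band 2 + 120 → 450; Band 7 + 60 → 2374
→ [801, 450, 1886, 659, 664, 1132, 2374]
Period 3.
Births: 450 × 0.377 = 170, 1886 × 0.106 = 200 — total 370
Band 2: 801 × 0.987 = 791
Band 3: 450 × 0.974 = 438
Band 4: 1886 × 0.98 = 1848
Band 5: 659 × 0.968 = 638
Band 6: 664 × 0.967 = 642
Band 7: 1132 × 0.975 + 2374 × 0.276 = 1104 + 655 = 1759
Net migration: Band 2 + 120 → 911; Band 7 + 60 → 1819
→ [370, 911, 438, 1848, 638, 642, 1819]
Period 4.
Births: 911 × 0.377 = 343, 438 × 0.106 = 46 — total 389
Band 2: 370 × 0.987 = 365
Band 3: 911 × 0.974 = 887
Band 4: 438 × 0.98 = 429
Band 5: 1848 × 0.968 = 1789
Band 6: 638 × 0.967 = 617
Band 7: 642 × 0.975 + 1819 × 0.276 = 626 + 502 = 1128
Net migration: Band 2 + 120 → 485; Band 7 + 60 → 1188
→ [389, 485, 887, 429, 1789, 617, 1188]
Scenario B total after 4 periods: 5784
Difference B − A = 5784 − 5639 = 145

145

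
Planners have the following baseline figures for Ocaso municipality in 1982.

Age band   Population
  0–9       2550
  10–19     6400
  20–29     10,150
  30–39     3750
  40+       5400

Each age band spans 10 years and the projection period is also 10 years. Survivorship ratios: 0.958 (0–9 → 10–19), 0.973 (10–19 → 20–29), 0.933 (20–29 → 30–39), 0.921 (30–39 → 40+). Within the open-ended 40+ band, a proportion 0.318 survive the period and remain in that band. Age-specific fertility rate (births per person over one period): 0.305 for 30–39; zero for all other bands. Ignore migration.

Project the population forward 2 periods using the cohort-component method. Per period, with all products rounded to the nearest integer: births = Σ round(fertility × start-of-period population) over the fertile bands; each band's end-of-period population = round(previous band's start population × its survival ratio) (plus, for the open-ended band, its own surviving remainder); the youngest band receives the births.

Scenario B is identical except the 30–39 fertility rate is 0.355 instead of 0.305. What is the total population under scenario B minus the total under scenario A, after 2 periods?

653

Call the bands 1 to 5, youngest first.
— Period 1 —
Births: 3750 × 0.305 = 1144
Band 2: 2550 × 0.958 = 2443
Band 3: 6400 × 0.973 = 6227
Band 4: 10150 × 0.933 = 9470
Band 5: 3750 × 0.921 + 5400 × 0.318 = 3454 + 1717 = 5171
End of period: [1144, 2443, 6227, 9470, 5171]
— Period 2 —
Births: 9470 × 0.305 = 2888
Band 2: 1144 × 0.958 = 1096
Band 3: 2443 × 0.973 = 2377
Band 4: 6227 × 0.933 = 5810
Band 5: 9470 × 0.921 + 5171 × 0.318 = 8722 + 1644 = 10366
End of period: [2888, 1096, 2377, 5810, 10366]
Scenario A total after 2 periods: 22537
Scenario B projection —
— Period 1 —
Births: 3750 × 0.355 = 1331
Band 2: 2550 × 0.958 = 2443
Band 3: 6400 × 0.973 = 6227
Band 4: 10150 × 0.933 = 9470
Band 5: 3750 × 0.921 + 5400 × 0.318 = 3454 + 1717 = 5171
End of period: [1331, 2443, 6227, 9470, 5171]
— Period 2 —
Births: 9470 × 0.355 = 3362
Band 2: 1331 × 0.958 = 1275
Band 3: 2443 × 0.973 = 2377
Band 4: 6227 × 0.933 = 5810
Band 5: 9470 × 0.921 + 5171 × 0.318 = 8722 + 1644 = 10366
End of period: [3362, 1275, 2377, 5810, 10366]
Scenario B total after 2 periods: 23190
Difference B − A = 23190 − 22537 = 653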